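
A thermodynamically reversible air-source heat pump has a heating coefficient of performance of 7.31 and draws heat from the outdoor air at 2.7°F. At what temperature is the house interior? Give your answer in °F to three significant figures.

COP_HP = T_H/(T_H − T_C) rearranges to T_H = COP·T_C/(COP − 1).
With T_C = 256.87 K, T_H = 7.31 × 256.87/6.310 = 297.58 K.
Converting, 297.58 K = 75.98°F.

76.0 °F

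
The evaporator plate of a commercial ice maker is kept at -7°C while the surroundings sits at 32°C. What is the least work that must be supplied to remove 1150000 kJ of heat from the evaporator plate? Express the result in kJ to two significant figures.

170000 kJ

In absolute terms T_C = 266.15 K and T_H = 305.15 K, so ΔT = 39.00 K.
The reversible limit is COP_R = T_C/ΔT = 6.824, so W_min = Q_C/COP = Q_C·ΔT/T_C.
W_min = 1150000 × 39.00/266.15 = 168500 kJ.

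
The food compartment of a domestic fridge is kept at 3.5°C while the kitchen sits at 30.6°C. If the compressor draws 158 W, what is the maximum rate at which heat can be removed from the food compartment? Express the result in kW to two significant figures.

1.6 kW

In absolute terms T_C = 276.65 K and T_H = 303.75 K, so ΔT = 27.10 K.
COP_Carnot = T_C/ΔT = 276.65/27.10 = 10.21.
Q̇_max = COP_Carnot × Ẇ = 10.21 × 158.0 W = 1613 W = 1.613 kW.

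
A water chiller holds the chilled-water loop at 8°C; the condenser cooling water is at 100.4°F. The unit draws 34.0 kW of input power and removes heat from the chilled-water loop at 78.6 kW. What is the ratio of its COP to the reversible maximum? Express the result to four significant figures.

0.2467

COP_actual = Q̇_C/Ẇ = 78.60/34.00 = 2.312.
In absolute terms T_C = 281.15 K and T_H = 311.15 K, so ΔT = 30.00 K.
COP_Carnot = T_C/ΔT = 281.15/30.00 = 9.372.
η_II = COP_actual/COP_Carnot = 2.312/9.372 = 0.2467.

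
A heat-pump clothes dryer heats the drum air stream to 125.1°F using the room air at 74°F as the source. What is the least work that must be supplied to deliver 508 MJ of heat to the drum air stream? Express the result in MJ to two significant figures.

In absolute terms T_C = 296.48 K and T_H = 324.87 K, so ΔT = 28.39 K.
The reversible limit is COP_HP = T_H/ΔT = 11.44, so W_min = Q_H/COP = Q_H·ΔT/T_H.
W_min = 508.0 × 28.39/324.87 = 44.39 MJ.

44 MJ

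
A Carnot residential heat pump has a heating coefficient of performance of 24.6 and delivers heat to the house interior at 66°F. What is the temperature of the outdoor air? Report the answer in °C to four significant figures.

7.017 °C

COP_HP = T_H/(T_H − T_C) gives T_H − T_C = T_H/COP.
With T_H = 292.04 K, T_C = 292.04 × (1 − 1/24.6) = 280.17 K.
Converting, 280.17 K = 7.02°C.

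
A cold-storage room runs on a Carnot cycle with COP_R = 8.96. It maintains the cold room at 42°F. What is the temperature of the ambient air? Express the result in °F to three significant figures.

98.0 °F

COP_R = T_C/(T_H − T_C) gives T_H − T_C = T_C/COP.
With T_C = 278.71 K, T_H = 278.71 × (1 + 1/8.96) = 309.81 K.
Converting, 309.81 K = 97.99°F.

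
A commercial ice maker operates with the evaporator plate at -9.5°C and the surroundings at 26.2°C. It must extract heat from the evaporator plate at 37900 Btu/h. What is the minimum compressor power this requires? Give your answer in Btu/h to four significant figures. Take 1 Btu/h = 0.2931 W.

5132 Btu/h

In absolute terms T_C = 263.65 K and T_H = 299.35 K, so ΔT = 35.70 K.
COP_Carnot = T_C/ΔT = 263.65/35.70 = 7.385.
Ẇ_min = Q̇/COP_Carnot = 37900/7.385 = 5132 Btu/h.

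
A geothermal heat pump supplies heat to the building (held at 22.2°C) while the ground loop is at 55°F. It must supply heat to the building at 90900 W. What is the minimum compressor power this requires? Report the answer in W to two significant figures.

2900 W

In absolute terms T_C = 285.93 K and T_H = 295.35 K, so ΔT = 9.422 K.
COP_Carnot = T_H/ΔT = 295.35/9.422 = 31.35.
Ẇ_min = Q̇/COP_Carnot = 90900/31.35 = 2900 W.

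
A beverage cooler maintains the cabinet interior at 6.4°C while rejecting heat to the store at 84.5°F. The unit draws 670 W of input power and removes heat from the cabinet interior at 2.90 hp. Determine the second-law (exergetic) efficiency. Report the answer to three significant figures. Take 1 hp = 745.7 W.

Converting, Q̇_C = 2.900 hp = 2163 W, so COP_actual = Q̇_C/Ẇ = 2163/670.0 = 3.228.
In absolute terms T_C = 279.55 K and T_H = 302.32 K, so ΔT = 22.77 K.
COP_Carnot = T_C/ΔT = 279.55/22.77 = 12.28.
η_II = COP_actual/COP_Carnot = 3.228/12.28 = 0.2629.

0.263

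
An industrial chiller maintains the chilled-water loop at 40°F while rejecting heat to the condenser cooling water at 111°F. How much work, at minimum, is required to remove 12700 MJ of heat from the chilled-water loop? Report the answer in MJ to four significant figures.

1805 MJ

In absolute terms T_C = 277.59 K and T_H = 317.04 K, so ΔT = 39.44 K.
The reversible limit is COP_R = T_C/ΔT = 7.038, so W_min = Q_C/COP = Q_C·ΔT/T_C.
W_min = 12700 × 39.44/277.59 = 1805 MJ.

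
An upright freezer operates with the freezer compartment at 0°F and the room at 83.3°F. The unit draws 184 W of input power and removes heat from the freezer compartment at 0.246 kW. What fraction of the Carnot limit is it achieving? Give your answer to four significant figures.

0.2423

Converting, Q̇_C = 0.2460 kW = 246.0 W, so COP_actual = Q̇_C/Ẇ = 246.0/184.0 = 1.337.
In absolute terms T_C = 255.37 K and T_H = 301.65 K, so ΔT = 46.28 K.
COP_Carnot = T_C/ΔT = 255.37/46.28 = 5.518.
η_II = COP_actual/COP_Carnot = 1.337/5.518 = 0.2423.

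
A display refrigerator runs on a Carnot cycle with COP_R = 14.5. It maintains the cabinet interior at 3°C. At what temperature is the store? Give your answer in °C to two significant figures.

22 °C

COP_R = T_C/(T_H − T_C) gives T_H − T_C = T_C/COP.
With T_C = 276.15 K, T_H = 276.15 × (1 + 1/14.5) = 295.19 K.
Converting, 295.19 K = 22.04°C.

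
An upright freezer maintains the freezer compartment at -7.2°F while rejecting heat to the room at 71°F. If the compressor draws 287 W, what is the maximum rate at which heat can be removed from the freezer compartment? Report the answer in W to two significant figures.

In absolute terms T_C = 251.37 K and T_H = 294.82 K, so ΔT = 43.44 K.
COP_Carnot = T_C/ΔT = 251.37/43.44 = 5.786.
Q̇_max = COP_Carnot × Ẇ = 5.786 × 287.0 W = 1661 W.

1700 W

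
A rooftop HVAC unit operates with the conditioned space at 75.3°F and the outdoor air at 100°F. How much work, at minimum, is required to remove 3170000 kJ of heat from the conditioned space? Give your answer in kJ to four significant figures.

In absolute terms T_C = 297.21 K and T_H = 310.93 K, so ΔT = 13.72 K.
The reversible limit is COP_R = T_C/ΔT = 21.66, so W_min = Q_C/COP = Q_C·ΔT/T_C.
W_min = 3170000 × 13.72/297.21 = 146400 kJ.

146400 kJ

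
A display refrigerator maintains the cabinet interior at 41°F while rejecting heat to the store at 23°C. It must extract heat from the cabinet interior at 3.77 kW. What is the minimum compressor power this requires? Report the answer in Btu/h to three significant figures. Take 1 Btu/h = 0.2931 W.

832 Btu/h

In absolute terms T_C = 278.15 K and T_H = 296.15 K, so ΔT = 18.00 K.
COP_Carnot = T_C/ΔT = 278.15/18.00 = 15.45.
Ẇ_min = Q̇/COP_Carnot = 3.770/15.45 = 0.2440 kW = 832.4 Btu/h.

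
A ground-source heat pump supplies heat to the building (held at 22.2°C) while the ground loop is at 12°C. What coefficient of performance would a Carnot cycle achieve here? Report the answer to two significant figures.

29

In absolute terms T_C = 285.15 K and T_H = 295.35 K, so ΔT = 10.20 K.
For a reversible cycle, COP_Carnot = T_H/ΔT = 295.35/10.20 = 28.96.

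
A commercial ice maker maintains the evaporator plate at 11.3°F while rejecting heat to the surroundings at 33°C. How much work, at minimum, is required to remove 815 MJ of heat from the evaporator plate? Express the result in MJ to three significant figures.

In absolute terms T_C = 261.65 K and T_H = 306.15 K, so ΔT = 44.50 K.
The reversible limit is COP_R = T_C/ΔT = 5.880, so W_min = Q_C/COP = Q_C·ΔT/T_C.
W_min = 815.0 × 44.50/261.65 = 138.6 MJ.

139 MJ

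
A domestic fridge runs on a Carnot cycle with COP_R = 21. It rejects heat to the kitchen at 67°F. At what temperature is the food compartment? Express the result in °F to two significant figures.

For a Carnot refrigerator COP_R = T_C/(T_H − T_C), so T_C = COP·T_H/(1 + COP).
With T_H = 292.59 K, T_C = 21 × 292.59/22.00 = 279.29 K.
Converting, 279.29 K = 43.06°F.

43 °F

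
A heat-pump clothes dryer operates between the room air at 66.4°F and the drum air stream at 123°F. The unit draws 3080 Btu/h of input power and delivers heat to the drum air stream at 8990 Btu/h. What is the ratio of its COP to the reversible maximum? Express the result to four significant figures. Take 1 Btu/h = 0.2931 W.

0.2835

COP_actual = Q̇_H/Ẇ = 8990/3080 = 2.919.
In absolute terms T_C = 292.26 K and T_H = 323.71 K, so ΔT = 31.44 K.
COP_Carnot = T_H/ΔT = 323.71/31.44 = 10.29.
η_II = COP_actual/COP_Carnot = 2.919/10.29 = 0.2835.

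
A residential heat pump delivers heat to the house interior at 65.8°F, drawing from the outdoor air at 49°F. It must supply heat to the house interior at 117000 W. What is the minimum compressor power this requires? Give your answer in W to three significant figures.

In absolute terms T_C = 282.59 K and T_H = 291.93 K, so ΔT = 9.333 K.
COP_Carnot = T_H/ΔT = 291.93/9.333 = 31.28.
Ẇ_min = Q̇/COP_Carnot = 117000/31.28 = 3741 W.

3740 W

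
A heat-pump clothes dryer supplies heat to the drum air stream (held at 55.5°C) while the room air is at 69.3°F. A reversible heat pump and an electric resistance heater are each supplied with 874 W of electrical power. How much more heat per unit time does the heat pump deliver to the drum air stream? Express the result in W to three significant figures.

In absolute terms T_C = 293.87 K and T_H = 328.65 K, so ΔT = 34.78 K.
COP_Carnot = T_H/ΔT = 328.65/34.78 = 9.450.
The heat pump delivers Q̇_H = COP × Ẇ = 8259 W; the resistance heater delivers Ẇ = 874.0 W.
Extra = (COP − 1)·Ẇ = 7385 W.

7390 W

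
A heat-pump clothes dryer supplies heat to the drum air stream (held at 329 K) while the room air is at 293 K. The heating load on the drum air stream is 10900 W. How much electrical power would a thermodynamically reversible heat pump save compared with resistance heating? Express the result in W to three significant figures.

The reservoir spacing is ΔT = 329 − 293 = 36.00 K.
COP_Carnot = T_H/ΔT = 329.00/36.00 = 9.139.
Resistance heating needs Ẇ_res = Q̇_H = 10900 W; the reversible heat pump needs only Ẇ_hp = Q̇_H/COP = 1193 W.
Saving = 10900 − 1193 = 9707 W.

9710 W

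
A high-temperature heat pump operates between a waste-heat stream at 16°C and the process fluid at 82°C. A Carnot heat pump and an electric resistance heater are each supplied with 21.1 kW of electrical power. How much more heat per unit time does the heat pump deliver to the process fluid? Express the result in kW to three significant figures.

In absolute terms T_C = 289.15 K and T_H = 355.15 K, so ΔT = 66.00 K.
COP_Carnot = T_H/ΔT = 355.15/66.00 = 5.381.
The heat pump delivers Q̇_H = COP × Ẇ = 113.5 kW; the resistance heater delivers Ẇ = 21.10 kW.
Extra = (COP − 1)·Ẇ = 92.44 kW.

92.4 kW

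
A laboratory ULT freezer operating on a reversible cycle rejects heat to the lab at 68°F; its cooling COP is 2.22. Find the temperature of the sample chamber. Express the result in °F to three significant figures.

-95.9 °F

For a Carnot refrigerator COP_R = T_C/(T_H − T_C), so T_C = COP·T_H/(1 + COP).
With T_H = 293.15 K, T_C = 2.22 × 293.15/3.220 = 202.11 K.
Converting, 202.11 K = -95.87°F.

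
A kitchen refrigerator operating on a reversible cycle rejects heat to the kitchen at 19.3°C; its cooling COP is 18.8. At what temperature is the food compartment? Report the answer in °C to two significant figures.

4.5 °C

For a Carnot refrigerator COP_R = T_C/(T_H − T_C), so T_C = COP·T_H/(1 + COP).
With T_H = 292.45 K, T_C = 18.8 × 292.45/19.80 = 277.68 K.
Converting, 277.68 K = 4.53°C.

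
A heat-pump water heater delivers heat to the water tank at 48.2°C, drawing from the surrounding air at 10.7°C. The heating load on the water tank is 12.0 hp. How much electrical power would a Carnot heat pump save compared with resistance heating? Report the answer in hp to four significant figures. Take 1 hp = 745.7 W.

In absolute terms T_C = 283.85 K and T_H = 321.35 K, so ΔT = 37.50 K.
COP_Carnot = T_H/ΔT = 321.35/37.50 = 8.569.
Resistance heating needs Ẇ_res = Q̇_H = 12.00 hp; the reversible heat pump needs only Ẇ_hp = Q̇_H/COP = 1.400 hp.
Saving = 12.00 − 1.400 = 10.60 hp.

10.60 hp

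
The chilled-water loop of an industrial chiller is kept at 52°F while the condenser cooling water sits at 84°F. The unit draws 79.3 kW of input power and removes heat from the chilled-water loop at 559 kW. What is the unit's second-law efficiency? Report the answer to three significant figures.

0.441

COP_actual = Q̇_C/Ẇ = 559.0/79.30 = 7.049.
In absolute terms T_C = 284.26 K and T_H = 302.04 K, so ΔT = 17.78 K.
COP_Carnot = T_C/ΔT = 284.26/17.78 = 15.99.
η_II = COP_actual/COP_Carnot = 7.049/15.99 = 0.4409.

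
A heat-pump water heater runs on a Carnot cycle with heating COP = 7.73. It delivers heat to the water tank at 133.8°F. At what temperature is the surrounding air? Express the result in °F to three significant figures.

COP_HP = T_H/(T_H − T_C) gives T_H − T_C = T_H/COP.
With T_H = 329.71 K, T_C = 329.71 × (1 − 1/7.73) = 287.05 K.
Converting, 287.05 K = 57.03°F.

57.0 °F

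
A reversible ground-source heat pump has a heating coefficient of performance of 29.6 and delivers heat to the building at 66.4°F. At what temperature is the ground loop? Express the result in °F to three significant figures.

48.6 °F

COP_HP = T_H/(T_H − T_C) gives T_H − T_C = T_H/COP.
With T_H = 292.26 K, T_C = 292.26 × (1 − 1/29.6) = 282.39 K.
Converting, 282.39 K = 48.63°F.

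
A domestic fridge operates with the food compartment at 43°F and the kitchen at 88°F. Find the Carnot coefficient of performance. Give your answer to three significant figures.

11.2

In absolute terms T_C = 279.26 K and T_H = 304.26 K, so ΔT = 25.00 K.
For a reversible cycle, COP_Carnot = T_C/ΔT = 279.26/25.00 = 11.17.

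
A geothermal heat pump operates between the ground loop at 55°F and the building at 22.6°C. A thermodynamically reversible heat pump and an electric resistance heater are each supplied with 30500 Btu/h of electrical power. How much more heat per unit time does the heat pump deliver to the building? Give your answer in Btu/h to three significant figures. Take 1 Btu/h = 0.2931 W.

In absolute terms T_C = 285.93 K and T_H = 295.75 K, so ΔT = 9.822 K.
COP_Carnot = T_H/ΔT = 295.75/9.822 = 30.11.
The heat pump delivers Q̇_H = COP × Ẇ = 918400 Btu/h; the resistance heater delivers Ẇ = 30500 Btu/h.
Extra = (COP − 1)·Ẇ = 887900 Btu/h.

888000 Btu/h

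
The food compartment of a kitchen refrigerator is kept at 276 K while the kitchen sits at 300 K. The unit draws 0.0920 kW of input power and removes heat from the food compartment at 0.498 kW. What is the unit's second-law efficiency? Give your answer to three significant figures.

COP_actual = Q̇_C/Ẇ = 0.4980/0.09200 = 5.413.
The reservoir spacing is ΔT = 300 − 276 = 24.00 K.
COP_Carnot = T_C/ΔT = 276.00/24.00 = 11.50.
η_II = COP_actual/COP_Carnot = 5.413/11.50 = 0.4707.

0.471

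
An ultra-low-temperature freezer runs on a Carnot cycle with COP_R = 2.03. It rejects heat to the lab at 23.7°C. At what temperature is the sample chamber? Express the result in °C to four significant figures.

For a Carnot refrigerator COP_R = T_C/(T_H − T_C), so T_C = COP·T_H/(1 + COP).
With T_H = 296.85 K, T_C = 2.03 × 296.85/3.030 = 198.88 K.
Converting, 198.88 K = -74.27°C.

-74.27 °C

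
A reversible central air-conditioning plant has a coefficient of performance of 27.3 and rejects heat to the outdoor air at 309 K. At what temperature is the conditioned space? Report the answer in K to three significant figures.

298 K

For a Carnot refrigerator COP_R = T_C/(T_H − T_C), so T_C = COP·T_H/(1 + COP).
With T_H = 309.00 K, T_C = 27.3 × 309.00/28.30 = 298.08 K.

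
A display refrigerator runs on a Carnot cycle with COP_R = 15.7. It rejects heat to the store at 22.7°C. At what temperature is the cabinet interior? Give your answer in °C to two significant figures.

5.0 °C

For a Carnot refrigerator COP_R = T_C/(T_H − T_C), so T_C = COP·T_H/(1 + COP).
With T_H = 295.85 K, T_C = 15.7 × 295.85/16.70 = 278.13 K.
Converting, 278.13 K = 4.98°C.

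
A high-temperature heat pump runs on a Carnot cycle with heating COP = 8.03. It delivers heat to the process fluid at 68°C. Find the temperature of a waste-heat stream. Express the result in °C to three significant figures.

25.5 °C

COP_HP = T_H/(T_H − T_C) gives T_H − T_C = T_H/COP.
With T_H = 341.15 K, T_C = 341.15 × (1 − 1/8.03) = 298.67 K.
Converting, 298.67 K = 25.52°C.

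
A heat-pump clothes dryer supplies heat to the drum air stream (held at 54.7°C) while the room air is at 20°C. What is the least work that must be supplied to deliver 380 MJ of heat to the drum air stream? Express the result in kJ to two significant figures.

40000 kJ

In absolute terms T_C = 293.15 K and T_H = 327.85 K, so ΔT = 34.70 K.
The reversible limit is COP_HP = T_H/ΔT = 9.448, so W_min = Q_H/COP = Q_H·ΔT/T_H.
W_min = 380.0 × 34.70/327.85 = 40.22 MJ = 40220 kJ.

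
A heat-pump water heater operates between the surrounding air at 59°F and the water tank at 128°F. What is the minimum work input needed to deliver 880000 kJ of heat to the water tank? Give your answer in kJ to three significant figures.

103000 kJ

In absolute terms T_C = 288.15 K and T_H = 326.48 K, so ΔT = 38.33 K.
The reversible limit is COP_HP = T_H/ΔT = 8.517, so W_min = Q_H/COP = Q_H·ΔT/T_H.
W_min = 880000 × 38.33/326.48 = 103300 kJ.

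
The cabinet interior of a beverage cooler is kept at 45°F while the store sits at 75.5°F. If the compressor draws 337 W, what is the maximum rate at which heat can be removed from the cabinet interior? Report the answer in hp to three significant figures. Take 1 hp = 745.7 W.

7.48 hp

In absolute terms T_C = 280.37 K and T_H = 297.32 K, so ΔT = 16.94 K.
COP_Carnot = T_C/ΔT = 280.37/16.94 = 16.55.
Q̇_max = COP_Carnot × Ẇ = 16.55 × 337.0 W = 5576 W = 7.478 hp.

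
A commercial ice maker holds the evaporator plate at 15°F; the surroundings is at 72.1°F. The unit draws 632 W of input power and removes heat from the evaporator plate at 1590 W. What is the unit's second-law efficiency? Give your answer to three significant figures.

COP_actual = Q̇_C/Ẇ = 1590/632.0 = 2.516.
In absolute terms T_C = 263.71 K and T_H = 295.43 K, so ΔT = 31.72 K.
COP_Carnot = T_C/ΔT = 263.71/31.72 = 8.313.
η_II = COP_actual/COP_Carnot = 2.516/8.313 = 0.3026.

0.303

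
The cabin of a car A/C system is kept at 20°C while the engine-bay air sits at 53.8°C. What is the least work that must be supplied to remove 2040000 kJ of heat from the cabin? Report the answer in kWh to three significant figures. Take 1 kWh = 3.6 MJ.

65.3 kWh

In absolute terms T_C = 293.15 K and T_H = 326.95 K, so ΔT = 33.80 K.
The reversible limit is COP_R = T_C/ΔT = 8.673, so W_min = Q_C/COP = Q_C·ΔT/T_C.
W_min = 2040000 × 33.80/293.15 = 235200 kJ = 65.34 kWh.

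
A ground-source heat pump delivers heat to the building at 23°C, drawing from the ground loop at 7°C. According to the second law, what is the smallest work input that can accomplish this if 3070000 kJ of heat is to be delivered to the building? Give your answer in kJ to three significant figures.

In absolute terms T_C = 280.15 K and T_H = 296.15 K, so ΔT = 16.00 K.
The reversible limit is COP_HP = T_H/ΔT = 18.51, so W_min = Q_H/COP = Q_H·ΔT/T_H.
W_min = 3070000 × 16.00/296.15 = 165900 kJ.

166000 kJ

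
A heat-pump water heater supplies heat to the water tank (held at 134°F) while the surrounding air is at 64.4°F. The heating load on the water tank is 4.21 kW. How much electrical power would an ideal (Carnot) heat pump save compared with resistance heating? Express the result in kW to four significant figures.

3.716 kW

In absolute terms T_C = 291.15 K and T_H = 329.82 K, so ΔT = 38.67 K.
COP_Carnot = T_H/ΔT = 329.82/38.67 = 8.530.
Resistance heating needs Ẇ_res = Q̇_H = 4.210 kW; the reversible heat pump needs only Ẇ_hp = Q̇_H/COP = 0.4936 kW.
Saving = 4.210 − 0.4936 = 3.716 kW.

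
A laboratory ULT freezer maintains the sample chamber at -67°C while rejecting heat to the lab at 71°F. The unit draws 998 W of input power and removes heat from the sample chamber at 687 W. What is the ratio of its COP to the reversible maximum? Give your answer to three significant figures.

COP_actual = Q̇_C/Ẇ = 687.0/998.0 = 0.6884.
In absolute terms T_C = 206.15 K and T_H = 294.82 K, so ΔT = 88.67 K.
COP_Carnot = T_C/ΔT = 206.15/88.67 = 2.325.
η_II = COP_actual/COP_Carnot = 0.6884/2.325 = 0.2961.

0.296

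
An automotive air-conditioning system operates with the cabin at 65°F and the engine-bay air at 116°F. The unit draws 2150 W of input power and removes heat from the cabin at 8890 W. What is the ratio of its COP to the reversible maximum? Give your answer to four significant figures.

COP_actual = Q̇_C/Ẇ = 8890/2150 = 4.135.
In absolute terms T_C = 291.48 K and T_H = 319.82 K, so ΔT = 28.33 K.
COP_Carnot = T_C/ΔT = 291.48/28.33 = 10.29.
η_II = COP_actual/COP_Carnot = 4.135/10.29 = 0.4019.

0.4019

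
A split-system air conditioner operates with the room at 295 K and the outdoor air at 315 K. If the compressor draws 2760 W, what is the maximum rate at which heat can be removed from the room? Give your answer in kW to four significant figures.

The reservoir spacing is ΔT = 315 − 295 = 20.00 K.
COP_Carnot = T_C/ΔT = 295.00/20.00 = 14.75.
Q̇_max = COP_Carnot × Ẇ = 14.75 × 2760 W = 40710 W = 40.71 kW.

40.71 kW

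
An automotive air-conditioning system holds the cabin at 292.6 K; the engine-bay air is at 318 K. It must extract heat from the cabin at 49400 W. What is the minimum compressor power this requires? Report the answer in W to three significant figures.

4290 W

The reservoir spacing is ΔT = 318 − 292.6 = 25.40 K.
COP_Carnot = T_C/ΔT = 292.60/25.40 = 11.52.
Ẇ_min = Q̇/COP_Carnot = 49400/11.52 = 4288 W.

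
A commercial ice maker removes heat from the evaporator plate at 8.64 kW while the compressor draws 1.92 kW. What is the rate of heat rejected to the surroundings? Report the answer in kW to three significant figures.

10.6 kW

For a cyclic device the first law requires Q̇_H = Q̇_C + Ẇ.
Q̇_H = Q̇_C + Ẇ = 10.56 kW.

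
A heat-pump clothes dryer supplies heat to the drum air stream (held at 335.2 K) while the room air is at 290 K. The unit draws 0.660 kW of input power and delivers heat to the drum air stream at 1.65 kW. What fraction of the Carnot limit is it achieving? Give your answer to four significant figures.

0.3371

COP_actual = Q̇_H/Ẇ = 1.650/0.6600 = 2.500.
The reservoir spacing is ΔT = 335.2 − 290 = 45.20 K.
COP_Carnot = T_H/ΔT = 335.20/45.20 = 7.416.
η_II = COP_actual/COP_Carnot = 2.500/7.416 = 0.3371.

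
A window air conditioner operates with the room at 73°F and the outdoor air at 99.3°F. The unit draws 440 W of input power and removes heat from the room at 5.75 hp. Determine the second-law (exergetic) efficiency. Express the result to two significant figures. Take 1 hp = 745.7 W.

0.48

Converting, Q̇_C = 5.750 hp = 4288 W, so COP_actual = Q̇_C/Ẇ = 4288/440.0 = 9.745.
In absolute terms T_C = 295.93 K and T_H = 310.54 K, so ΔT = 14.61 K.
COP_Carnot = T_C/ΔT = 295.93/14.61 = 20.25.
η_II = COP_actual/COP_Carnot = 9.745/20.25 = 0.4811.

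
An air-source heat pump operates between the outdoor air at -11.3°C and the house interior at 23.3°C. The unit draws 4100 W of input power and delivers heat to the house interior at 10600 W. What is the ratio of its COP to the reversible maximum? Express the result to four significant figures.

0.3017

COP_actual = Q̇_H/Ẇ = 10600/4100 = 2.585.
In absolute terms T_C = 261.85 K and T_H = 296.45 K, so ΔT = 34.60 K.
COP_Carnot = T_H/ΔT = 296.45/34.60 = 8.568.
η_II = COP_actual/COP_Carnot = 2.585/8.568 = 0.3017.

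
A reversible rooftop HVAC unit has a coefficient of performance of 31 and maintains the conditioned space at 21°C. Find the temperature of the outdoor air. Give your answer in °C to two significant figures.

COP_R = T_C/(T_H − T_C) gives T_H − T_C = T_C/COP.
With T_C = 294.15 K, T_H = 294.15 × (1 + 1/31) = 303.64 K.
Converting, 303.64 K = 30.49°C.

30 °C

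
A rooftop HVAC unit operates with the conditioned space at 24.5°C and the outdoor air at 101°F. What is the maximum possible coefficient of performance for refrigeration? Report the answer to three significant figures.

In absolute terms T_C = 297.65 K and T_H = 311.48 K, so ΔT = 13.83 K.
For a reversible cycle, COP_Carnot = T_C/ΔT = 297.65/13.83 = 21.52.

21.5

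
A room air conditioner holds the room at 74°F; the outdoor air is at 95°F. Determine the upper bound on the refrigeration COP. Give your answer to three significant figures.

In absolute terms T_C = 296.48 K and T_H = 308.15 K, so ΔT = 11.67 K.
For a reversible cycle, COP_Carnot = T_C/ΔT = 296.48/11.67 = 25.41.

25.4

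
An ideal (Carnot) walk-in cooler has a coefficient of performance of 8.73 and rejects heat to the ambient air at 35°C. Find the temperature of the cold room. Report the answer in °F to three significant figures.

For a Carnot refrigerator COP_R = T_C/(T_H − T_C), so T_C = COP·T_H/(1 + COP).
With T_H = 308.15 K, T_C = 8.73 × 308.15/9.730 = 276.48 K.
Converting, 276.48 K = 37.99°F.

38.0 °F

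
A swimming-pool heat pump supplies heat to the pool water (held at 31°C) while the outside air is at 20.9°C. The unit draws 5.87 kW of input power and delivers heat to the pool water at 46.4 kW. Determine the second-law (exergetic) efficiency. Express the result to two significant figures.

COP_actual = Q̇_H/Ẇ = 46.40/5.870 = 7.905.
In absolute terms T_C = 294.05 K and T_H = 304.15 K, so ΔT = 10.10 K.
COP_Carnot = T_H/ΔT = 304.15/10.10 = 30.11.
η_II = COP_actual/COP_Carnot = 7.905/30.11 = 0.2625.

0.26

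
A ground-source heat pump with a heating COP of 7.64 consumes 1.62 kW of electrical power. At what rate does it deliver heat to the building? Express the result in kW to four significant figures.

12.38 kW

Q̇_H = COP_HP × Ẇ = 7.64 × 1.620 = 12.38 kW.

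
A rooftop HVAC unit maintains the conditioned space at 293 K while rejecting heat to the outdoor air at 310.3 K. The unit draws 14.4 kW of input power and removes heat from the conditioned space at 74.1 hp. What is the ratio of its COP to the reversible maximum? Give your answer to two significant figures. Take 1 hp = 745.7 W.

Converting, Q̇_C = 74.10 hp = 55.26 kW, so COP_actual = Q̇_C/Ẇ = 55.26/14.40 = 3.837.
The reservoir spacing is ΔT = 310.3 − 293 = 17.30 K.
COP_Carnot = T_C/ΔT = 293.00/17.30 = 16.94.
η_II = COP_actual/COP_Carnot = 3.837/16.94 = 0.2266.

0.23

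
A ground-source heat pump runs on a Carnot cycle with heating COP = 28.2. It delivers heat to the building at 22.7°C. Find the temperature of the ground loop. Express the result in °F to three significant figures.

54.0 °F

COP_HP = T_H/(T_H − T_C) gives T_H − T_C = T_H/COP.
With T_H = 295.85 K, T_C = 295.85 × (1 − 1/28.2) = 285.36 K.
Converting, 285.36 K = 53.98°F.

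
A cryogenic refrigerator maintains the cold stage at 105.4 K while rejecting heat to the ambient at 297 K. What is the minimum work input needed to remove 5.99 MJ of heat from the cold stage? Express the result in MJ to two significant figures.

11 MJ

The reservoir spacing is ΔT = 297 − 105.4 = 191.6 K.
The reversible limit is COP_R = T_C/ΔT = 0.5501, so W_min = Q_C/COP = Q_C·ΔT/T_C.
W_min = 5.990 × 191.6/105.40 = 10.89 MJ.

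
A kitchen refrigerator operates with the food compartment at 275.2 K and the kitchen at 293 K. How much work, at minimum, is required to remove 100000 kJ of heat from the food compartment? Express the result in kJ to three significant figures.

The reservoir spacing is ΔT = 293 − 275.2 = 17.80 K.
The reversible limit is COP_R = T_C/ΔT = 15.46, so W_min = Q_C/COP = Q_C·ΔT/T_C.
W_min = 100000 × 17.80/275.20 = 6468 kJ.

6470 kJ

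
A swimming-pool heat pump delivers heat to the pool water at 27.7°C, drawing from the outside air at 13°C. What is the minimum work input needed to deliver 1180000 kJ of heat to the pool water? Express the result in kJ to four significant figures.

57660 kJ

In absolute terms T_C = 286.15 K and T_H = 300.85 K, so ΔT = 14.70 K.
The reversible limit is COP_HP = T_H/ΔT = 20.47, so W_min = Q_H/COP = Q_H·ΔT/T_H.
W_min = 1180000 × 14.70/300.85 = 57660 kJ.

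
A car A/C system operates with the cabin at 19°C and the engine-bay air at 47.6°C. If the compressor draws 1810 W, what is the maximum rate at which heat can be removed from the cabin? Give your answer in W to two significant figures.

18000 W

In absolute terms T_C = 292.15 K and T_H = 320.75 K, so ΔT = 28.60 K.
COP_Carnot = T_C/ΔT = 292.15/28.60 = 10.22.
Q̇_max = COP_Carnot × Ẇ = 10.22 × 1810 W = 18490 W.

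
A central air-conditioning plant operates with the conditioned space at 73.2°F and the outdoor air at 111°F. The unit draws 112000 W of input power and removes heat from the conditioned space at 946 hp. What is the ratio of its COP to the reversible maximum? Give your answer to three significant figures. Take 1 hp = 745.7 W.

Converting, Q̇_C = 946.0 hp = 705400 W, so COP_actual = Q̇_C/Ẇ = 705400/112000 = 6.299.
In absolute terms T_C = 296.04 K and T_H = 317.04 K, so ΔT = 21.00 K.
COP_Carnot = T_C/ΔT = 296.04/21.00 = 14.10.
η_II = COP_actual/COP_Carnot = 6.299/14.10 = 0.4468.

0.447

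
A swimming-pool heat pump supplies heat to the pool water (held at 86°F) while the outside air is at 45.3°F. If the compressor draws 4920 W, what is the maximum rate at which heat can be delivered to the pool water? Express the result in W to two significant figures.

66000 W

In absolute terms T_C = 280.54 K and T_H = 303.15 K, so ΔT = 22.61 K.
COP_Carnot = T_H/ΔT = 303.15/22.61 = 13.41.
Q̇_max = COP_Carnot × Ẇ = 13.41 × 4920 W = 65960 W.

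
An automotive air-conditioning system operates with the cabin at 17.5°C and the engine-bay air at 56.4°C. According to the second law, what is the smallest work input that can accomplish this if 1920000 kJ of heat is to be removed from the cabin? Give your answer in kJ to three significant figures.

In absolute terms T_C = 290.65 K and T_H = 329.55 K, so ΔT = 38.90 K.
The reversible limit is COP_R = T_C/ΔT = 7.472, so W_min = Q_C/COP = Q_C·ΔT/T_C.
W_min = 1920000 × 38.90/290.65 = 257000 kJ.

257000 kJ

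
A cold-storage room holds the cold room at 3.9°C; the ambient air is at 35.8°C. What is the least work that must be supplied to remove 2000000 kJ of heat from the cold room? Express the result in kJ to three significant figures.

In absolute terms T_C = 277.05 K and T_H = 308.95 K, so ΔT = 31.90 K.
The reversible limit is COP_R = T_C/ΔT = 8.685, so W_min = Q_C/COP = Q_C·ΔT/T_C.
W_min = 2000000 × 31.90/277.05 = 230300 kJ.

230000 kJ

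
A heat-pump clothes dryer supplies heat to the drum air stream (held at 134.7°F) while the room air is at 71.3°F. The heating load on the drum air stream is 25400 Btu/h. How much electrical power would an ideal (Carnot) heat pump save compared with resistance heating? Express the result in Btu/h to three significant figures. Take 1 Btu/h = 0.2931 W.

In absolute terms T_C = 294.98 K and T_H = 330.21 K, so ΔT = 35.22 K.
COP_Carnot = T_H/ΔT = 330.21/35.22 = 9.375.
Resistance heating needs Ẇ_res = Q̇_H = 25400 Btu/h; the reversible heat pump needs only Ẇ_hp = Q̇_H/COP = 2709 Btu/h.
Saving = 25400 − 2709 = 22690 Btu/h.

22700 Btu/h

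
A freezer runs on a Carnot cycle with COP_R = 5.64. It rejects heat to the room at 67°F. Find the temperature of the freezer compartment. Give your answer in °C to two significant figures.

For a Carnot refrigerator COP_R = T_C/(T_H − T_C), so T_C = COP·T_H/(1 + COP).
With T_H = 292.59 K, T_C = 5.64 × 292.59/6.640 = 248.53 K.
Converting, 248.53 K = -24.62°C.

-25 °C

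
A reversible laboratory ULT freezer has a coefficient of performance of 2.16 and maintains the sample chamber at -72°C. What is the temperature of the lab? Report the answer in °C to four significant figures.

21.13 °C

COP_R = T_C/(T_H − T_C) gives T_H − T_C = T_C/COP.
With T_C = 201.15 K, T_H = 201.15 × (1 + 1/2.16) = 294.27 K.
Converting, 294.27 K = 21.12°C.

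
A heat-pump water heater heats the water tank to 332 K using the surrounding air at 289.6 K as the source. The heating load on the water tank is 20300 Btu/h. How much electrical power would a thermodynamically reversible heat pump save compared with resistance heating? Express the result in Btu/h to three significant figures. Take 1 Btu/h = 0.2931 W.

17700 Btu/h

The reservoir spacing is ΔT = 332 − 289.6 = 42.40 K.
COP_Carnot = T_H/ΔT = 332.00/42.40 = 7.830.
Resistance heating needs Ẇ_res = Q̇_H = 20300 Btu/h; the reversible heat pump needs only Ẇ_hp = Q̇_H/COP = 2593 Btu/h.
Saving = 20300 − 2593 = 17710 Btu/h.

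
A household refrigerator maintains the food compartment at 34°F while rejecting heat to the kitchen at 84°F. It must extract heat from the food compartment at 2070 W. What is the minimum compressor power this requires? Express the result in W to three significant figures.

In absolute terms T_C = 274.26 K and T_H = 302.04 K, so ΔT = 27.78 K.
COP_Carnot = T_C/ΔT = 274.26/27.78 = 9.873.
Ẇ_min = Q̇/COP_Carnot = 2070/9.873 = 209.7 W.

210 W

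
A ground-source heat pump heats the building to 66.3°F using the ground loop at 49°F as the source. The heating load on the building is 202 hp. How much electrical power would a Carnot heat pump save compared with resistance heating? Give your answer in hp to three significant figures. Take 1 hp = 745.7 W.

195 hp

In absolute terms T_C = 282.59 K and T_H = 292.21 K, so ΔT = 9.611 K.
COP_Carnot = T_H/ΔT = 292.21/9.611 = 30.40.
Resistance heating needs Ẇ_res = Q̇_H = 202.0 hp; the reversible heat pump needs only Ẇ_hp = Q̇_H/COP = 6.644 hp.
Saving = 202.0 − 6.644 = 195.4 hp.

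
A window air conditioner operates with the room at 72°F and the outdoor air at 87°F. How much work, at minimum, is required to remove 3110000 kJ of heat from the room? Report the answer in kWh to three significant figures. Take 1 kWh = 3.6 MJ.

24.4 kWh

In absolute terms T_C = 295.37 K and T_H = 303.71 K, so ΔT = 8.333 K.
The reversible limit is COP_R = T_C/ΔT = 35.44, so W_min = Q_C/COP = Q_C·ΔT/T_C.
W_min = 3110000 × 8.333/295.37 = 87740 kJ = 24.37 kWh.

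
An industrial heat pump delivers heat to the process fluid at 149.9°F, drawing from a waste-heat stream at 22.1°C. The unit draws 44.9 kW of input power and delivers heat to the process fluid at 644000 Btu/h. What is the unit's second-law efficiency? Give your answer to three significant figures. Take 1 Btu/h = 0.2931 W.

Converting, Q̇_H = 644000 Btu/h = 188.8 kW, so COP_actual = Q̇_H/Ẇ = 188.8/44.90 = 4.204.
In absolute terms T_C = 295.25 K and T_H = 338.65 K, so ΔT = 43.40 K.
COP_Carnot = T_H/ΔT = 338.65/43.40 = 7.803.
η_II = COP_actual/COP_Carnot = 4.204/7.803 = 0.5388.

0.539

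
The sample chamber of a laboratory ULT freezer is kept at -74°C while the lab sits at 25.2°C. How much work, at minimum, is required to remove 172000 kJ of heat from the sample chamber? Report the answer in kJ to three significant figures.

In absolute terms T_C = 199.15 K and T_H = 298.35 K, so ΔT = 99.20 K.
The reversible limit is COP_R = T_C/ΔT = 2.008, so W_min = Q_C/COP = Q_C·ΔT/T_C.
W_min = 172000 × 99.20/199.15 = 85680 kJ.

85700 kJ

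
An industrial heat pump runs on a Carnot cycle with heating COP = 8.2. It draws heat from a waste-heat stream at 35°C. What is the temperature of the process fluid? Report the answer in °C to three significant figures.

77.8 °C

COP_HP = T_H/(T_H − T_C) rearranges to T_H = COP·T_C/(COP − 1).
With T_C = 308.15 K, T_H = 8.2 × 308.15/7.200 = 350.95 K.
Converting, 350.95 K = 77.80°C.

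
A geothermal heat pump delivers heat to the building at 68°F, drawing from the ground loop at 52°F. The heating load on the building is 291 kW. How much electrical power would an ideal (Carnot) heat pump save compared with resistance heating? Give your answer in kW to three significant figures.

282 kW

In absolute terms T_C = 284.26 K and T_H = 293.15 K, so ΔT = 8.889 K.
COP_Carnot = T_H/ΔT = 293.15/8.889 = 32.98.
Resistance heating needs Ẇ_res = Q̇_H = 291.0 kW; the reversible heat pump needs only Ẇ_hp = Q̇_H/COP = 8.824 kW.
Saving = 291.0 − 8.824 = 282.2 kW.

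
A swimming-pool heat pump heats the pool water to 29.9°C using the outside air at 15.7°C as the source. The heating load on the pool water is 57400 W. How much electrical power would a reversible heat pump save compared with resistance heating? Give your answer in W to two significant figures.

55000 W

In absolute terms T_C = 288.85 K and T_H = 303.05 K, so ΔT = 14.20 K.
COP_Carnot = T_H/ΔT = 303.05/14.20 = 21.34.
Resistance heating needs Ẇ_res = Q̇_H = 57400 W; the reversible heat pump needs only Ẇ_hp = Q̇_H/COP = 2690 W.
Saving = 57400 − 2690 = 54710 W.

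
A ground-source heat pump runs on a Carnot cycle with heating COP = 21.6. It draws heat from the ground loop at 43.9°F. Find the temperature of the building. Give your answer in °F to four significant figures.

68.35 °F

COP_HP = T_H/(T_H − T_C) rearranges to T_H = COP·T_C/(COP − 1).
With T_C = 279.76 K, T_H = 21.6 × 279.76/20.60 = 293.34 K.
Converting, 293.34 K = 68.35°F.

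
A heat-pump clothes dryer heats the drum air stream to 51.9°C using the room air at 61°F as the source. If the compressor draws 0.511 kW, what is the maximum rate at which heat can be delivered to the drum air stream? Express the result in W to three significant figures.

In absolute terms T_C = 289.26 K and T_H = 325.05 K, so ΔT = 35.79 K.
COP_Carnot = T_H/ΔT = 325.05/35.79 = 9.082.
Q̇_max = COP_Carnot × Ẇ = 9.082 × 0.5110 kW = 4.641 kW = 4641 W.

4640 W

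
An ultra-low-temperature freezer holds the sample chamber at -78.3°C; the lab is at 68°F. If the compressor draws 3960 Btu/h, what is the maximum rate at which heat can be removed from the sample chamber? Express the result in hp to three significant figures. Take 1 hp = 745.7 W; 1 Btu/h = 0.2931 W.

3.09 hp

In absolute terms T_C = 194.85 K and T_H = 293.15 K, so ΔT = 98.30 K.
COP_Carnot = T_C/ΔT = 194.85/98.30 = 1.982.
Q̇_max = COP_Carnot × Ẇ = 1.982 × 3960 Btu/h = 7850 Btu/h = 3.085 hp.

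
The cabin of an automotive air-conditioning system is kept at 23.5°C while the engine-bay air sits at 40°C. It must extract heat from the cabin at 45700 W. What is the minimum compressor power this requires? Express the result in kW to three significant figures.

2.54 kW

In absolute terms T_C = 296.65 K and T_H = 313.15 K, so ΔT = 16.50 K.
COP_Carnot = T_C/ΔT = 296.65/16.50 = 17.98.
Ẇ_min = Q̇/COP_Carnot = 45700/17.98 = 2542 W = 2.542 kW.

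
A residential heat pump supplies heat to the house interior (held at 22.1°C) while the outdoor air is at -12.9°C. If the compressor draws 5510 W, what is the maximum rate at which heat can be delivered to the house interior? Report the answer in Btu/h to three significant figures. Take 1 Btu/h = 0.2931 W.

In absolute terms T_C = 260.25 K and T_H = 295.25 K, so ΔT = 35.00 K.
COP_Carnot = T_H/ΔT = 295.25/35.00 = 8.436.
Q̇_max = COP_Carnot × Ẇ = 8.436 × 5510 W = 46480 W = 158600 Btu/h.

159000 Btu/h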